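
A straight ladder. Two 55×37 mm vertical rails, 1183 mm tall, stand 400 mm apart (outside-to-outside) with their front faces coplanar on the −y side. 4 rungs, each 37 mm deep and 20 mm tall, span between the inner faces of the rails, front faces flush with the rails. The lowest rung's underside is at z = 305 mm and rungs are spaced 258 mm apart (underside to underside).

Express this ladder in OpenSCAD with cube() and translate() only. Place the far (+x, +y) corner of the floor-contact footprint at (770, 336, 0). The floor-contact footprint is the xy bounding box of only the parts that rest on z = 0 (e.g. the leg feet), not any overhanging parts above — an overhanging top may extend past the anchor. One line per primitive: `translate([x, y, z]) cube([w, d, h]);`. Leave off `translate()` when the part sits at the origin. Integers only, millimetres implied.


translate([370, 299, 0]) cube([55, 37, 1183]);
translate([715, 299, 0]) cube([55, 37, 1183]);
translate([425, 299, 305]) cube([290, 37, 20]);
translate([425, 299, 563]) cube([290, 37, 20]);
translate([425, 299, 821]) cube([290, 37, 20]);
translate([425, 299, 1079]) cube([290, 37, 20]);


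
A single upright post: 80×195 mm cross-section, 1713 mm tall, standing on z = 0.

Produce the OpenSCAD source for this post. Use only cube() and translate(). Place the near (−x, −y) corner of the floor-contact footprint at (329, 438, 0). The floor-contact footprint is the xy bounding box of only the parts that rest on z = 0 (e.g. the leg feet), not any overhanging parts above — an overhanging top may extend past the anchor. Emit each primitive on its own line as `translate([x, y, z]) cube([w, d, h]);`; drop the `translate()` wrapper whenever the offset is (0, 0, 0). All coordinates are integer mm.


translate([329, 438, 0]) cube([80, 195, 1713]);


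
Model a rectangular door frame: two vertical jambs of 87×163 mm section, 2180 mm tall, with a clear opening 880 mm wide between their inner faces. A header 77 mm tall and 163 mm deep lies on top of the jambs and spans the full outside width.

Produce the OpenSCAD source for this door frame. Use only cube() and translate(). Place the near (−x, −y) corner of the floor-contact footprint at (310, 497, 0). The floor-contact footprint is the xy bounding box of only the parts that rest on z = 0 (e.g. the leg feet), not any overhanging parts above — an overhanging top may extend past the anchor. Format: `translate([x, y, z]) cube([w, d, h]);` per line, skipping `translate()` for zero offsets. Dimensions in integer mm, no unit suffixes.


translate([310, 497, 0]) cube([87, 163, 2180]);
translate([1277, 497, 0]) cube([87, 163, 2180]);
translate([310, 497, 2180]) cube([1054, 163, 77]);


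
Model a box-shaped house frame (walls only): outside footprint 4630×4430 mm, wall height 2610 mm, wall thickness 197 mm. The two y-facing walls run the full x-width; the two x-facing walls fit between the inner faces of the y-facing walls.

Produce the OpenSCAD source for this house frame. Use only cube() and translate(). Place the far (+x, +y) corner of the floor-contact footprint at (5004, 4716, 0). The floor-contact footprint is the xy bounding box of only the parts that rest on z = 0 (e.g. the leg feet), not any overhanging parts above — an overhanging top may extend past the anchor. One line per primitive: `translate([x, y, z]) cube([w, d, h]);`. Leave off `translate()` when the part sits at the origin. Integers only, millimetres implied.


translate([374, 286, 0]) cube([4630, 197, 2610]);
translate([374, 4519, 0]) cube([4630, 197, 2610]);
translate([374, 483, 0]) cube([197, 4036, 2610]);
translate([4807, 483, 0]) cube([197, 4036, 2610]);


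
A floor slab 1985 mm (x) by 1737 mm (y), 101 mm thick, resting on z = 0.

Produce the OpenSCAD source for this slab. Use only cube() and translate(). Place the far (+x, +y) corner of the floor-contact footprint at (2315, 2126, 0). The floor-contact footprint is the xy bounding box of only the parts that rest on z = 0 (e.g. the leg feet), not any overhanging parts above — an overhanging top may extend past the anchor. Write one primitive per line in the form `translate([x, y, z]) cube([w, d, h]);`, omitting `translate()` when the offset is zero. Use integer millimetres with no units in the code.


translate([330, 389, 0]) cube([1985, 1737, 101]);


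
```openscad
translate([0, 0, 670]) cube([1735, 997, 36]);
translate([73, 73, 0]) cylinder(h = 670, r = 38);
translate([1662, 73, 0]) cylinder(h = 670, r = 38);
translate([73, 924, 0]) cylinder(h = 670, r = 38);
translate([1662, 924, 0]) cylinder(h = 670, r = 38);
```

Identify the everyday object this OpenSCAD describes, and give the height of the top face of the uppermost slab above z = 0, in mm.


A table. The table height is 706 mm.

A 1735×997×36 slab sits at z = 670 on four Ø76 mm round legs — a table. The top surface is at 670 + 36 = 706 mm.


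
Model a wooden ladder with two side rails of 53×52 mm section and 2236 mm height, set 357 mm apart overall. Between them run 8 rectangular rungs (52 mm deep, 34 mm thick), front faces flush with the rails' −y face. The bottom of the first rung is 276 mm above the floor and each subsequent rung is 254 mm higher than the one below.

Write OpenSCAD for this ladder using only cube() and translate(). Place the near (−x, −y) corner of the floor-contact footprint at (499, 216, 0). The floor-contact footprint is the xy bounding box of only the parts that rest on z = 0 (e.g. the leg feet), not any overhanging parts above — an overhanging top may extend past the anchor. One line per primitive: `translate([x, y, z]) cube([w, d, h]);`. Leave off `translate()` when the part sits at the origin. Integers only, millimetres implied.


translate([499, 216, 0]) cube([53, 52, 2236]);
translate([803, 216, 0]) cube([53, 52, 2236]);
translate([552, 216, 276]) cube([251, 52, 34]);
translate([552, 216, 530]) cube([251, 52, 34]);
translate([552, 216, 784]) cube([251, 52, 34]);
translate([552, 216, 1038]) cube([251, 52, 34]);
translate([552, 216, 1292]) cube([251, 52, 34]);
translate([552, 216, 1546]) cube([251, 52, 34]);
translate([552, 216, 1800]) cube([251, 52, 34]);
translate([552, 216, 2054]) cube([251, 52, 34]);


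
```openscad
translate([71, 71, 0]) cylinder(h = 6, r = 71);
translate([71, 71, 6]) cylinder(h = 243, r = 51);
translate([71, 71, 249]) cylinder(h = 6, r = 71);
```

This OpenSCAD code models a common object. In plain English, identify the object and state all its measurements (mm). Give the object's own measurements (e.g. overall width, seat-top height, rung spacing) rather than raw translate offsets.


A spool: two coaxial disc flanges of radius 71 mm and thickness 6 mm, joined by a core cylinder of radius 51 mm and height 243 mm. The lower flange rests on z = 0 and the three cylinders share a vertical axis.


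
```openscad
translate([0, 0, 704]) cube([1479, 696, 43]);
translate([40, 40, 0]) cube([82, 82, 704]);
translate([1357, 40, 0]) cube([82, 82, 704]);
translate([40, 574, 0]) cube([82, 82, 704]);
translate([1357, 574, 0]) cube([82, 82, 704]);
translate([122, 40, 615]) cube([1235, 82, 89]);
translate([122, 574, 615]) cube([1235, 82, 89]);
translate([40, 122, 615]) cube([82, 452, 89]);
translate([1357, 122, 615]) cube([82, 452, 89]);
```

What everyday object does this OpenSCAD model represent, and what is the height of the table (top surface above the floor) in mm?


A table. The table height is 747 mm.

A 1479×696×43 slab sits at z = 704 on four 82 mm square posts — a table. The top surface is at 704 + 43 = 747 mm.


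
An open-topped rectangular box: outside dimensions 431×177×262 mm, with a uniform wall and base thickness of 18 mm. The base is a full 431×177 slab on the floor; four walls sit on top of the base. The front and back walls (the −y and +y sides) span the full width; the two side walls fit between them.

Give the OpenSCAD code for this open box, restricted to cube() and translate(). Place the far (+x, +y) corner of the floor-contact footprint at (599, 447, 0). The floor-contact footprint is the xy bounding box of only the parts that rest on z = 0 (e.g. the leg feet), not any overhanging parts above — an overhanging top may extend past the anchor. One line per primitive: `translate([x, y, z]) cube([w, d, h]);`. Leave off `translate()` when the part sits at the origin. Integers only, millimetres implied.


translate([168, 270, 0]) cube([431, 177, 18]);
translate([168, 270, 18]) cube([431, 18, 244]);
translate([168, 429, 18]) cube([431, 18, 244]);
translate([168, 288, 18]) cube([18, 141, 244]);
translate([581, 288, 18]) cube([18, 141, 244]);


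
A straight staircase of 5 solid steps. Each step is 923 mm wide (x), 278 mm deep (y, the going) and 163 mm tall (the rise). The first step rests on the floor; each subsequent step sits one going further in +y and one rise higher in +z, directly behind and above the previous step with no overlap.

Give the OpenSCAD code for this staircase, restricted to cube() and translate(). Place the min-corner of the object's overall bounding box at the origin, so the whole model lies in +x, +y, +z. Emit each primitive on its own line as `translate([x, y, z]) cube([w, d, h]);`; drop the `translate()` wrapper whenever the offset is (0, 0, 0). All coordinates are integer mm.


cube([923, 278, 163]);
translate([0, 278, 163]) cube([923, 278, 163]);
translate([0, 556, 326]) cube([923, 278, 163]);
translate([0, 834, 489]) cube([923, 278, 163]);
translate([0, 1112, 652]) cube([923, 278, 163]);


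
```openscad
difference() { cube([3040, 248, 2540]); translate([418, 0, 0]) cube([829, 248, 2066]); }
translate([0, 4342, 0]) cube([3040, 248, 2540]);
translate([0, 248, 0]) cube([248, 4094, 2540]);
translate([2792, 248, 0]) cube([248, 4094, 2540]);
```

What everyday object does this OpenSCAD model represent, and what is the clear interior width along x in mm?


A single room. The interior width is 2544 mm.

Four walls enclosing a rectangle with a door in the front wall — a room. Outside width 3040 minus two 248 mm walls gives 2544 mm.


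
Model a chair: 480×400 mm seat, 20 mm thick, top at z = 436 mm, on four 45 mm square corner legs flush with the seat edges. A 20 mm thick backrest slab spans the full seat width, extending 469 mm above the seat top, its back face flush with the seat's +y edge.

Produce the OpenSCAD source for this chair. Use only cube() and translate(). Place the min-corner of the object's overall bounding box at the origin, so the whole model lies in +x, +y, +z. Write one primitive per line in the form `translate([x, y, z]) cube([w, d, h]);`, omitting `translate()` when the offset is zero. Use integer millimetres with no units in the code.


translate([0, 0, 416]) cube([480, 400, 20]);
cube([45, 45, 416]);
translate([435, 0, 0]) cube([45, 45, 416]);
translate([0, 355, 0]) cube([45, 45, 416]);
translate([435, 355, 0]) cube([45, 45, 416]);
translate([0, 380, 436]) cube([480, 20, 469]);


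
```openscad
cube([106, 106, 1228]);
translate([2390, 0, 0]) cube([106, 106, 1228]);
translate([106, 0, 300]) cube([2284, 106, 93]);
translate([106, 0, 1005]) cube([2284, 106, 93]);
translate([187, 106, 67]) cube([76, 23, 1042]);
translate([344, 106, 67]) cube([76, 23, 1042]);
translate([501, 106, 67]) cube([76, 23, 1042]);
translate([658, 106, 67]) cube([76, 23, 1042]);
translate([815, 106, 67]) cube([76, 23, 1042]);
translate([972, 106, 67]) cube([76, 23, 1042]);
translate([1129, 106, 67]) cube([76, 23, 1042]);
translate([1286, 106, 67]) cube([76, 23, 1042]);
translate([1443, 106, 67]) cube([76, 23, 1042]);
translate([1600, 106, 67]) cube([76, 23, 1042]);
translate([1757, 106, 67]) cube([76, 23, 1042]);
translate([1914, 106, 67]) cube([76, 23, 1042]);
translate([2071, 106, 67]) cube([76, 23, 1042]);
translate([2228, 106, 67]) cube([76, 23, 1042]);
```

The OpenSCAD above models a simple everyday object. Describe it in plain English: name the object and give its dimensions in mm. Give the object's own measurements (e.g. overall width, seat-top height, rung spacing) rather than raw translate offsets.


A fence section. Two 106×106 mm posts, 1228 mm tall, stand on the floor with a clear span of 2284 mm between their inner faces. Two horizontal rails of 106×93 mm section span the gap between the posts with their undersides at z = 300 mm and z = 1005 mm, flush with the posts' −y face. 14 pickets, each 76 mm wide, 23 mm thick and 1042 mm tall, are fixed to the +y face of the rails with their bottoms at z = 67 mm, spaced across the span with a 81 mm gap after the −x post and between neighbouring pickets, with 86 mm left before the +x post.


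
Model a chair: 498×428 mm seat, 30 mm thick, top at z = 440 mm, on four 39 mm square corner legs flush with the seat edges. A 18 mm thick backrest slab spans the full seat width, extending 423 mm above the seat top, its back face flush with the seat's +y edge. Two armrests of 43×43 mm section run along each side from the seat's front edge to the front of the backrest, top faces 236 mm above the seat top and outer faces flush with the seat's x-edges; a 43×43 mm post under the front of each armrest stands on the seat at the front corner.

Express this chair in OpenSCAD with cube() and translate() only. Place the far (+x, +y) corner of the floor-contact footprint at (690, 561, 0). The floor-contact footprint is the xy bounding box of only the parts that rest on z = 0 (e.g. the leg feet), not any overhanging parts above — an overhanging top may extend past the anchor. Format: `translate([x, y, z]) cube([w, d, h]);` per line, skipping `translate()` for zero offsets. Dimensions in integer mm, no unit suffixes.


translate([192, 133, 410]) cube([498, 428, 30]);
translate([192, 133, 0]) cube([39, 39, 410]);
translate([651, 133, 0]) cube([39, 39, 410]);
translate([192, 522, 0]) cube([39, 39, 410]);
translate([651, 522, 0]) cube([39, 39, 410]);
translate([192, 543, 440]) cube([498, 18, 423]);
translate([192, 133, 633]) cube([43, 410, 43]);
translate([647, 133, 633]) cube([43, 410, 43]);
translate([192, 133, 440]) cube([43, 43, 193]);
translate([647, 133, 440]) cube([43, 43, 193]);


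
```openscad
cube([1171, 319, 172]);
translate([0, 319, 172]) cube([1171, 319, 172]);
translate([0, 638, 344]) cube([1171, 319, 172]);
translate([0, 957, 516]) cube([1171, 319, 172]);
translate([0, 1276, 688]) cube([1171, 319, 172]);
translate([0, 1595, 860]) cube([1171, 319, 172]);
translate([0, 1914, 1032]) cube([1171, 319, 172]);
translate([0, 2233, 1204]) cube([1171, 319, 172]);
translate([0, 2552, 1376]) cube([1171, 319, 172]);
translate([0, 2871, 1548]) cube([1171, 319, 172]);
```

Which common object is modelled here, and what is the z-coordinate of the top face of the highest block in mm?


A staircase. The total rise is 1720 mm.

10 identical blocks, each offset up and back from the previous — a staircase. Each step is 172 mm tall and there are 10 of them, so the total rise is 10 × 172 = 1720 mm.


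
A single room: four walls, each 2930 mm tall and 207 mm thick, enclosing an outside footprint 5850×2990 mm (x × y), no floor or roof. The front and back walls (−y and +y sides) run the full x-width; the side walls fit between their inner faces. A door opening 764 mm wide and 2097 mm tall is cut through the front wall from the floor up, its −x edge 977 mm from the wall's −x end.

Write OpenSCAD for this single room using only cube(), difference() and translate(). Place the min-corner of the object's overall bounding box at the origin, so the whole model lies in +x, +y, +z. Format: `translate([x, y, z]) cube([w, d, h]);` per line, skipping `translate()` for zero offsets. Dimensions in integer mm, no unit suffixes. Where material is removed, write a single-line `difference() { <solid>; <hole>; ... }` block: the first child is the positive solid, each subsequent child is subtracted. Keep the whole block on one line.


difference() { cube([5850, 207, 2930]); translate([977, 0, 0]) cube([764, 207, 2097]); }
translate([0, 2783, 0]) cube([5850, 207, 2930]);
translate([0, 207, 0]) cube([207, 2576, 2930]);
translate([5643, 207, 0]) cube([207, 2576, 2930]);


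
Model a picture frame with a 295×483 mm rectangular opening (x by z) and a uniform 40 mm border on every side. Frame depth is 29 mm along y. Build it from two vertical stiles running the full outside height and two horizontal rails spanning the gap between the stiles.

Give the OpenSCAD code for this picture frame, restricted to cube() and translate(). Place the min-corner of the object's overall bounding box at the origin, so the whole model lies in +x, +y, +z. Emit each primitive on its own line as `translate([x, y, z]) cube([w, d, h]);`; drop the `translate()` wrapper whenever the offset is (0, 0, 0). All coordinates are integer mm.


cube([40, 29, 563]);
translate([335, 0, 0]) cube([40, 29, 563]);
translate([40, 0, 0]) cube([295, 29, 40]);
translate([40, 0, 523]) cube([295, 29, 40]);


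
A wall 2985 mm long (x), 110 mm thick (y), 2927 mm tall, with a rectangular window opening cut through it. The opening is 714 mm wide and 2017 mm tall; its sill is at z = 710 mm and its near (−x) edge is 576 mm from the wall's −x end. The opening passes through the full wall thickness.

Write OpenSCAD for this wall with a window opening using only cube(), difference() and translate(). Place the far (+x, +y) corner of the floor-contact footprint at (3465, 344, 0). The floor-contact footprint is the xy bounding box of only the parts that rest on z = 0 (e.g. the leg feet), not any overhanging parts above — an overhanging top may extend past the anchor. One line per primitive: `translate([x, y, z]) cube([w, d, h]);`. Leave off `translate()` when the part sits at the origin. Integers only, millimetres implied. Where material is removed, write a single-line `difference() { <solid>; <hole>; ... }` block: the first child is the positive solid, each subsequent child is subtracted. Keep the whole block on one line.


difference() { translate([480, 234, 0]) cube([2985, 110, 2927]); translate([1056, 234, 710]) cube([714, 110, 2017]); }


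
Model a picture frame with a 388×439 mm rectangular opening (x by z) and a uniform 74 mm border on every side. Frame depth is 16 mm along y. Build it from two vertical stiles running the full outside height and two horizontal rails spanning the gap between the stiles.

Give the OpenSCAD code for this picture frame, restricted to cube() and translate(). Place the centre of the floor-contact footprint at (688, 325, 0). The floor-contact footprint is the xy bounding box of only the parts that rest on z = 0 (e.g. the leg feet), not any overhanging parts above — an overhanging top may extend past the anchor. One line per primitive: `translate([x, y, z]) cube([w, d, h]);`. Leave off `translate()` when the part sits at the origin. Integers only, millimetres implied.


translate([420, 317, 0]) cube([74, 16, 587]);
translate([882, 317, 0]) cube([74, 16, 587]);
translate([494, 317, 0]) cube([388, 16, 74]);
translate([494, 317, 513]) cube([388, 16, 74]);


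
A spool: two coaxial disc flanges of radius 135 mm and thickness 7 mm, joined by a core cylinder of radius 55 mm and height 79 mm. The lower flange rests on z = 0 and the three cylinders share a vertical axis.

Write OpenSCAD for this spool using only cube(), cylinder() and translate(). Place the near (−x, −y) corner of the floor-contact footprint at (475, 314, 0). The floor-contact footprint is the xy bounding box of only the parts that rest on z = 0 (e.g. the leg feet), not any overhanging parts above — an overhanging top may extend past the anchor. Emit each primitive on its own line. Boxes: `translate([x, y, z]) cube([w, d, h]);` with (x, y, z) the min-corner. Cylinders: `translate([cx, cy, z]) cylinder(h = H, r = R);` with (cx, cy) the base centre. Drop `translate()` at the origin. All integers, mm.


translate([610, 449, 0]) cylinder(h = 7, r = 135);
translate([610, 449, 7]) cylinder(h = 79, r = 55);
translate([610, 449, 86]) cylinder(h = 7, r = 135);


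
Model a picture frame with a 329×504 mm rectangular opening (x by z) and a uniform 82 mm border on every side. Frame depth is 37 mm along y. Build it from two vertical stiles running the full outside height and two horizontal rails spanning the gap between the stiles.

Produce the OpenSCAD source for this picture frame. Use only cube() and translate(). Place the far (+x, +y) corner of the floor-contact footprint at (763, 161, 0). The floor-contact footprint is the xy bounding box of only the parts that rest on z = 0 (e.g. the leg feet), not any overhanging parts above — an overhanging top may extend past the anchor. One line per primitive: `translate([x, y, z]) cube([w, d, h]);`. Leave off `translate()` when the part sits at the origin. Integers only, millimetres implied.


translate([270, 124, 0]) cube([82, 37, 668]);
translate([681, 124, 0]) cube([82, 37, 668]);
translate([352, 124, 0]) cube([329, 37, 82]);
translate([352, 124, 586]) cube([329, 37, 82]);


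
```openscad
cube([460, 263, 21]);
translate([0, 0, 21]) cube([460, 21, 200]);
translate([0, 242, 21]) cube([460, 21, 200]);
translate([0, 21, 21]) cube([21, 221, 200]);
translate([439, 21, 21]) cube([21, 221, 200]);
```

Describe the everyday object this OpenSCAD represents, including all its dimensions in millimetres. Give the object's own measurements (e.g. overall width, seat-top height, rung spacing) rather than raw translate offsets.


An open-topped rectangular box: outside dimensions 460×263×221 mm, with a uniform wall and base thickness of 21 mm. The base is a full 460×263 slab on the floor; four walls sit on top of the base. The front and back walls (the −y and +y sides) span the full width; the two side walls fit between them.


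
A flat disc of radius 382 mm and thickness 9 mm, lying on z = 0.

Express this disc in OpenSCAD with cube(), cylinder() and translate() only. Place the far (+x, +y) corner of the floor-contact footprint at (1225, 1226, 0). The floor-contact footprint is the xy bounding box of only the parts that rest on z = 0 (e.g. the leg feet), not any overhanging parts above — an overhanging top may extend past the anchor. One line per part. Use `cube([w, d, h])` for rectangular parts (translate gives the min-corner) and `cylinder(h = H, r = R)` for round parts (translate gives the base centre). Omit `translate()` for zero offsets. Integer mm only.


translate([843, 844, 0]) cylinder(h = 9, r = 382);


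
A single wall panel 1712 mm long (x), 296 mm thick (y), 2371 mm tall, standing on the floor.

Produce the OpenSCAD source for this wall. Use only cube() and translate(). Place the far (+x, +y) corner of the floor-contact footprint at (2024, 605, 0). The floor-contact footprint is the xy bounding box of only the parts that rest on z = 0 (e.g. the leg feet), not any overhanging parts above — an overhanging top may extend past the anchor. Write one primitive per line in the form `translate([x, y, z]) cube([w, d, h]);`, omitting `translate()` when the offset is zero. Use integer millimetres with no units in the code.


translate([312, 309, 0]) cube([1712, 296, 2371]);


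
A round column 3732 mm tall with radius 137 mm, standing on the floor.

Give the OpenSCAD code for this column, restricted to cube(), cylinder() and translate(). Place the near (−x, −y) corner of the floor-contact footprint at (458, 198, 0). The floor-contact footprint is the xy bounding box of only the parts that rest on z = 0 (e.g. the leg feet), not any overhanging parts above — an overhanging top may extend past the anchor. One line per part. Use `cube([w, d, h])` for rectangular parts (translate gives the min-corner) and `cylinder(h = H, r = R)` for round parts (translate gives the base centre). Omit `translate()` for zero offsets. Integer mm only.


translate([595, 335, 0]) cylinder(h = 3732, r = 137);


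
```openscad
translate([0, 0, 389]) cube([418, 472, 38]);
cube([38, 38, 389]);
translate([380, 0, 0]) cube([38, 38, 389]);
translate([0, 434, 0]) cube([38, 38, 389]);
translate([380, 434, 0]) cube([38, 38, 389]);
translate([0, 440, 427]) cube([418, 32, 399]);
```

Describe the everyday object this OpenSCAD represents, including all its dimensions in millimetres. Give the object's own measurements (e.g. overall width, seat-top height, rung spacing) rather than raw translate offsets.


A chair. The seat is a 418×472×38 mm slab with its top at z = 427 mm, on four 38×38 mm corner legs (flush with the seat edges, standing on z = 0). A flat backrest 32 mm thick, 399 mm tall, spans the full seat width and rises from the seat top along its +y edge, rear face flush with the rear of the seat.


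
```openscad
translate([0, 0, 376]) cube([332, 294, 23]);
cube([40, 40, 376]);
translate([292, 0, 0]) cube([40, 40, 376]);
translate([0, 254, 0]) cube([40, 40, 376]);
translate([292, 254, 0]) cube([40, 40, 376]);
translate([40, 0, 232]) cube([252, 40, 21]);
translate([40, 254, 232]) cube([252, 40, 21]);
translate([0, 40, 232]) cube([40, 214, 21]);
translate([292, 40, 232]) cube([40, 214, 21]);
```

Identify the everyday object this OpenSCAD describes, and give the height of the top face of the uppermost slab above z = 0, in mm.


A stool. The seat height is 399 mm.

A 332×294×23 slab at z = 376 on four corner posts — a stool. The seat top is 376 + 23 = 399 mm.


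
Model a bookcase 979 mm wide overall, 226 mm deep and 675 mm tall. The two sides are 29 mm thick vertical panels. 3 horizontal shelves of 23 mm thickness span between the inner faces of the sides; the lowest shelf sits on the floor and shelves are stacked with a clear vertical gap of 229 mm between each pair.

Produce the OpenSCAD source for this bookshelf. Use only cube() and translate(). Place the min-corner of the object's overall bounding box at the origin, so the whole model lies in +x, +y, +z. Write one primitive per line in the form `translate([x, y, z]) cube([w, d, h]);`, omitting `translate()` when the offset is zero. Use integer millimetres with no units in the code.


cube([29, 226, 675]);
translate([950, 0, 0]) cube([29, 226, 675]);
translate([29, 0, 0]) cube([921, 226, 23]);
translate([29, 0, 252]) cube([921, 226, 23]);
translate([29, 0, 504]) cube([921, 226, 23]);


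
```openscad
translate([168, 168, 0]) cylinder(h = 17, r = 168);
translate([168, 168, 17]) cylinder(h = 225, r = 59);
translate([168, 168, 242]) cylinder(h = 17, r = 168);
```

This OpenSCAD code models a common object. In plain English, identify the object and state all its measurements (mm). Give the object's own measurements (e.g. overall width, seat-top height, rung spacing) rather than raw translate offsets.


A spool: two coaxial disc flanges of radius 168 mm and thickness 17 mm, joined by a core cylinder of radius 59 mm and height 225 mm. The lower flange rests on z = 0 and the three cylinders share a vertical axis.


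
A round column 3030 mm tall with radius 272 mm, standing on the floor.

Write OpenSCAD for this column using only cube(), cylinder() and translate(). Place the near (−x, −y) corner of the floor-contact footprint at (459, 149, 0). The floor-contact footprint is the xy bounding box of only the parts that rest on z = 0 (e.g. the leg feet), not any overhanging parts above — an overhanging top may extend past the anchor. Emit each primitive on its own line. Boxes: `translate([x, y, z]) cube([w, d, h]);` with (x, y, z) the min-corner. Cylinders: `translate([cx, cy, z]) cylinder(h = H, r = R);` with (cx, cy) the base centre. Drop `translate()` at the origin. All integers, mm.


translate([731, 421, 0]) cylinder(h = 3030, r = 272);


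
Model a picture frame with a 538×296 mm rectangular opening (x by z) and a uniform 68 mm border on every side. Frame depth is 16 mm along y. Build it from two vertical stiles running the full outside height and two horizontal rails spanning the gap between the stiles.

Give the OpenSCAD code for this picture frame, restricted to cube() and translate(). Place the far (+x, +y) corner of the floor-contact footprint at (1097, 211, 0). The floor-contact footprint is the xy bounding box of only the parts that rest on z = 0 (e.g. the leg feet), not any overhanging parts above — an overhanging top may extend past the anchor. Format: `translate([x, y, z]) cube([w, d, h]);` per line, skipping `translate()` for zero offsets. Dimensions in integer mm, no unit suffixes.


translate([423, 195, 0]) cube([68, 16, 432]);
translate([1029, 195, 0]) cube([68, 16, 432]);
translate([491, 195, 0]) cube([538, 16, 68]);
translate([491, 195, 364]) cube([538, 16, 68]);


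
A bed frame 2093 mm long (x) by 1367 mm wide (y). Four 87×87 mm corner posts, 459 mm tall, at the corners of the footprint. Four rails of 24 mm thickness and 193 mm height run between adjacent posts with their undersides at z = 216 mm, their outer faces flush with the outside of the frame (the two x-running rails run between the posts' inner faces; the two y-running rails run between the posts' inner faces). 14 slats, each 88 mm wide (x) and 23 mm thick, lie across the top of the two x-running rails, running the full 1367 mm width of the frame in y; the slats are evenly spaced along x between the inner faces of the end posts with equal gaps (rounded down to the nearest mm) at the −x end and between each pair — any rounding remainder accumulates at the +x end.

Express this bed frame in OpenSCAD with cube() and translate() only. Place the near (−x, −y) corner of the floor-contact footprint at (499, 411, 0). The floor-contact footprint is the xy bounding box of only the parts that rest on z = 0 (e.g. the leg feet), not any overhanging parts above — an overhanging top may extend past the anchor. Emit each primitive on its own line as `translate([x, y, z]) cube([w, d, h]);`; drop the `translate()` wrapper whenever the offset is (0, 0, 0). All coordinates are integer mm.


translate([499, 411, 0]) cube([87, 87, 459]);
translate([499, 1691, 0]) cube([87, 87, 459]);
translate([2505, 411, 0]) cube([87, 87, 459]);
translate([2505, 1691, 0]) cube([87, 87, 459]);
translate([586, 411, 216]) cube([1919, 24, 193]);
translate([586, 1754, 216]) cube([1919, 24, 193]);
translate([499, 498, 216]) cube([24, 1193, 193]);
translate([2568, 498, 216]) cube([24, 1193, 193]);
translate([631, 411, 409]) cube([88, 1367, 23]);
translate([764, 411, 409]) cube([88, 1367, 23]);
translate([897, 411, 409]) cube([88, 1367, 23]);
translate([1030, 411, 409]) cube([88, 1367, 23]);
translate([1163, 411, 409]) cube([88, 1367, 23]);
translate([1296, 411, 409]) cube([88, 1367, 23]);
translate([1429, 411, 409]) cube([88, 1367, 23]);
translate([1562, 411, 409]) cube([88, 1367, 23]);
translate([1695, 411, 409]) cube([88, 1367, 23]);
translate([1828, 411, 409]) cube([88, 1367, 23]);
translate([1961, 411, 409]) cube([88, 1367, 23]);
translate([2094, 411, 409]) cube([88, 1367, 23]);
translate([2227, 411, 409]) cube([88, 1367, 23]);
translate([2360, 411, 409]) cube([88, 1367, 23]);


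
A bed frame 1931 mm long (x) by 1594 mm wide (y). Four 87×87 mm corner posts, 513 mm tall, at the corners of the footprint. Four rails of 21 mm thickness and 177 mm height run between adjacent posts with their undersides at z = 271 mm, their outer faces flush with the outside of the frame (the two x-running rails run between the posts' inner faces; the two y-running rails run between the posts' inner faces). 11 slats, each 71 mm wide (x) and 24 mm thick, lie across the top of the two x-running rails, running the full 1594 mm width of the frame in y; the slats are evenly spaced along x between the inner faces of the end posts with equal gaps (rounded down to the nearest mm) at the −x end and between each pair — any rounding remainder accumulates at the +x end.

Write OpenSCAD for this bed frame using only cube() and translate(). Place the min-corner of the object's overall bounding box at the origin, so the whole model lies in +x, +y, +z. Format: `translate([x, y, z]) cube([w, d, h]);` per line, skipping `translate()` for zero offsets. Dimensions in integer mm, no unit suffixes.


cube([87, 87, 513]);
translate([0, 1507, 0]) cube([87, 87, 513]);
translate([1844, 0, 0]) cube([87, 87, 513]);
translate([1844, 1507, 0]) cube([87, 87, 513]);
translate([87, 0, 271]) cube([1757, 21, 177]);
translate([87, 1573, 271]) cube([1757, 21, 177]);
translate([0, 87, 271]) cube([21, 1420, 177]);
translate([1910, 87, 271]) cube([21, 1420, 177]);
translate([168, 0, 448]) cube([71, 1594, 24]);
translate([320, 0, 448]) cube([71, 1594, 24]);
translate([472, 0, 448]) cube([71, 1594, 24]);
translate([624, 0, 448]) cube([71, 1594, 24]);
translate([776, 0, 448]) cube([71, 1594, 24]);
translate([928, 0, 448]) cube([71, 1594, 24]);
translate([1080, 0, 448]) cube([71, 1594, 24]);
translate([1232, 0, 448]) cube([71, 1594, 24]);
translate([1384, 0, 448]) cube([71, 1594, 24]);
translate([1536, 0, 448]) cube([71, 1594, 24]);
translate([1688, 0, 448]) cube([71, 1594, 24]);


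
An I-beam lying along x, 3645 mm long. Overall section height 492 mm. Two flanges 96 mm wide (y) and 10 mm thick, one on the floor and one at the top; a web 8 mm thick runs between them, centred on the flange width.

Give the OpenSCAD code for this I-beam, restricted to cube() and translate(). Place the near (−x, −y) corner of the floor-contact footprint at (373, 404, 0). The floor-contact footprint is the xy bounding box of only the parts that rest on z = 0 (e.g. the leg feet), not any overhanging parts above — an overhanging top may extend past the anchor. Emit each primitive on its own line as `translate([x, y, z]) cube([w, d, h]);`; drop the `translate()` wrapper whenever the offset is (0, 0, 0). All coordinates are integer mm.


translate([373, 404, 0]) cube([3645, 96, 10]);
translate([373, 448, 10]) cube([3645, 8, 472]);
translate([373, 404, 482]) cube([3645, 96, 10]);


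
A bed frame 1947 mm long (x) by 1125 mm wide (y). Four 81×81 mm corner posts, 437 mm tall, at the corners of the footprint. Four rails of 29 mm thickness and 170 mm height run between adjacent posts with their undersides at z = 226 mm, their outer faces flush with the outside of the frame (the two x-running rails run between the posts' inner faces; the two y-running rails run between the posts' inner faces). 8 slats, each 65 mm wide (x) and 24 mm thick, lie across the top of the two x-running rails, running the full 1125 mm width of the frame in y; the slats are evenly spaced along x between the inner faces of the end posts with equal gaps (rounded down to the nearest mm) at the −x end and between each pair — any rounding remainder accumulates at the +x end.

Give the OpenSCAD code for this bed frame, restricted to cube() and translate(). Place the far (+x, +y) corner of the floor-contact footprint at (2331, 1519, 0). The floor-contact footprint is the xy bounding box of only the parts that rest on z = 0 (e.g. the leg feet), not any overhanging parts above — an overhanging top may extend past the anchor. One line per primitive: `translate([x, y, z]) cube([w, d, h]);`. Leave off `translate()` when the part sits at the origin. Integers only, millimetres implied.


translate([384, 394, 0]) cube([81, 81, 437]);
translate([384, 1438, 0]) cube([81, 81, 437]);
translate([2250, 394, 0]) cube([81, 81, 437]);
translate([2250, 1438, 0]) cube([81, 81, 437]);
translate([465, 394, 226]) cube([1785, 29, 170]);
translate([465, 1490, 226]) cube([1785, 29, 170]);
translate([384, 475, 226]) cube([29, 963, 170]);
translate([2302, 475, 226]) cube([29, 963, 170]);
translate([605, 394, 396]) cube([65, 1125, 24]);
translate([810, 394, 396]) cube([65, 1125, 24]);
translate([1015, 394, 396]) cube([65, 1125, 24]);
translate([1220, 394, 396]) cube([65, 1125, 24]);
translate([1425, 394, 396]) cube([65, 1125, 24]);
translate([1630, 394, 396]) cube([65, 1125, 24]);
translate([1835, 394, 396]) cube([65, 1125, 24]);
translate([2040, 394, 396]) cube([65, 1125, 24]);


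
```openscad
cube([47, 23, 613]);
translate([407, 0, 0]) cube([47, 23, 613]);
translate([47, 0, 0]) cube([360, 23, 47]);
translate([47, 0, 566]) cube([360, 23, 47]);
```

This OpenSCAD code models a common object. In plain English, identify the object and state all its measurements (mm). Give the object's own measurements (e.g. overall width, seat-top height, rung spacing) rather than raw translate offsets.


A rectangular picture frame lying in the x–z plane (depth along y). The opening is 360 mm wide (x) by 519 mm tall (z), surrounded by a border 47 mm wide on all four sides. The frame is 23 mm deep and is made of two full-height vertical stiles with two horizontal rails fitted between them.


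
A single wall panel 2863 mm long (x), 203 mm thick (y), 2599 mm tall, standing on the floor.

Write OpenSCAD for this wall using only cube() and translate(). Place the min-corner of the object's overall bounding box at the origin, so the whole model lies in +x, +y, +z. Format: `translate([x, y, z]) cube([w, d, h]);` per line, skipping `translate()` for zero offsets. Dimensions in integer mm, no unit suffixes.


cube([2863, 203, 2599]);


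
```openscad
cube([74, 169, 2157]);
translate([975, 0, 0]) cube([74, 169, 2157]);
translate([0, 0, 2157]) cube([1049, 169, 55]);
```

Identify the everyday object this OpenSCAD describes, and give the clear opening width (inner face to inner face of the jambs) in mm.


A door frame. The clear opening width is 901 mm.

Two 2157 mm tall posts with a header on top — a door frame. The left jamb is 74 mm wide at x = 0; the right jamb starts at x = 975. The clear opening is 975 − 74 = 901 mm.


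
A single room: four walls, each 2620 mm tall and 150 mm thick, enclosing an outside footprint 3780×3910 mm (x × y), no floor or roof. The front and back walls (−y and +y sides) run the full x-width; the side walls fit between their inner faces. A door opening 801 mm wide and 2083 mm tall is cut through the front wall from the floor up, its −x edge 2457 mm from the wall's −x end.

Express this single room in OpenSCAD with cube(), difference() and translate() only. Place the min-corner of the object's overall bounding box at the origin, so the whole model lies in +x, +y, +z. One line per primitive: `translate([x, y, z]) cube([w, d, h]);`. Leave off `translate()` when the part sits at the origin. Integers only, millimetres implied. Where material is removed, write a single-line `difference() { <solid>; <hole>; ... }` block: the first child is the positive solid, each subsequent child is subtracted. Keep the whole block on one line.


difference() { cube([3780, 150, 2620]); translate([2457, 0, 0]) cube([801, 150, 2083]); }
translate([0, 3760, 0]) cube([3780, 150, 2620]);
translate([0, 150, 0]) cube([150, 3610, 2620]);
translate([3630, 150, 0]) cube([150, 3610, 2620]);


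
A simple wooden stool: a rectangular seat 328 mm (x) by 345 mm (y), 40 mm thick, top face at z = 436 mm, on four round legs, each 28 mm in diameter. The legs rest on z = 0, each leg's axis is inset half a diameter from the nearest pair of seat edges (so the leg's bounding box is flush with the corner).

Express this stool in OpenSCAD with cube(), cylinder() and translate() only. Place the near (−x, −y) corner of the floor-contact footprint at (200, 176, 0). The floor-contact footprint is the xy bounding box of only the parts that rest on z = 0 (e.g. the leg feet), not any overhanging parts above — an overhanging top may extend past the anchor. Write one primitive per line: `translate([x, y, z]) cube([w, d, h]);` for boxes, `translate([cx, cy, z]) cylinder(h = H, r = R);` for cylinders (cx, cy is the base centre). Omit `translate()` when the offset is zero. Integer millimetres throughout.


// leg_h = 436 - 40 = 396
translate([200, 176, 396]) cube([328, 345, 40]);
translate([214, 190, 0]) cylinder(h = 396, r = 14);
translate([514, 190, 0]) cylinder(h = 396, r = 14);
translate([214, 507, 0]) cylinder(h = 396, r = 14);
translate([514, 507, 0]) cylinder(h = 396, r = 14);


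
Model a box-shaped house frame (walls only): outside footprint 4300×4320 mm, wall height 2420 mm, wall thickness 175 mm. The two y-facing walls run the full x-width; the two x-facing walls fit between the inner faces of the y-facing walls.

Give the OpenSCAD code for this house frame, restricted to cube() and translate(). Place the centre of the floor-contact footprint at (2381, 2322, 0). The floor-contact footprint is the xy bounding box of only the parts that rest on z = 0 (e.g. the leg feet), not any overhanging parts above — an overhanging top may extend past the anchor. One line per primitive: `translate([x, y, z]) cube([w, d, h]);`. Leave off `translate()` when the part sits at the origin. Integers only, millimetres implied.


translate([231, 162, 0]) cube([4300, 175, 2420]);
translate([231, 4307, 0]) cube([4300, 175, 2420]);
translate([231, 337, 0]) cube([175, 3970, 2420]);
translate([4356, 337, 0]) cube([175, 3970, 2420]);
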